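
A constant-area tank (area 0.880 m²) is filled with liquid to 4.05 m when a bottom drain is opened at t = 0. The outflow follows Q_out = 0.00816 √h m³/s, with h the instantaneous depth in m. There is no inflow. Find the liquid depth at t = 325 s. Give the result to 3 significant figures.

A dh/dt = −Q_out = −0.00816 √h.
This is separable: 2 d(√h)/dt = −0.00816/A, so √h = √h₀ − (0.00816/(2A)) t.
√h = √4.05 − 0.00816·325/(2·0.880) = 2.0125 − 1.5068 = 0.50564.
h = 0.50564² = 0.25567 m.

0.256 m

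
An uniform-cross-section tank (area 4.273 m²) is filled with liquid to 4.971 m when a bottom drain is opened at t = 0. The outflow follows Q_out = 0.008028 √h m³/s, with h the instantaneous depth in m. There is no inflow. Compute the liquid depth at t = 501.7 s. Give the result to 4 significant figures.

With no inflow, A dh/dt = −0.008028 √h.
∫ h^(−1/2) dh = −(0.008028/A) ∫ dt, giving 2√h = 2√h₀ − (0.008028/A) t.
√h = √4.971 − 0.008028·501.7/(2·4.273) = 2.22957 − 0.471290 = 1.75828.
h = 1.75828² = 3.09156 m.

3.092 m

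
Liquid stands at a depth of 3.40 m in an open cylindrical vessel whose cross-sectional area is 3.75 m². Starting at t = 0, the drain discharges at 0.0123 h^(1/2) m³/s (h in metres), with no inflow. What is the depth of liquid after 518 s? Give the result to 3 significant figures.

0.989 m

A dh/dt = −Q_out = −0.0123 √h.
This is separable: 2 d(√h)/dt = −0.0123/A, so √h = √h₀ − (0.0123/(2A)) t.
√h = √3.40 − 0.0123·518/(2·3.75) = 1.8439 − 0.84952 = 0.99439.
h = 0.99439² = 0.98881 m.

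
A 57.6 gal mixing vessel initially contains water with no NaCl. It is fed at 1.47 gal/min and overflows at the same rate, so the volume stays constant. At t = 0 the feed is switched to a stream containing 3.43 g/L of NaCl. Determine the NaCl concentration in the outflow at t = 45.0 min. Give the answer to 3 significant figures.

2.34 g/L

Accumulation = in − out for the solute gives V dC/dt = Q(C_in − C).
So dC/dt = (C_in − C)/τ with τ = V/Q = 57.6/1.47 = 39.184 min.
Integrating: C(t) = C_in + (C₀ − C_in) e^(−t/τ).
C(45.0) = 3.43 + (0 − 3.43)·e^(−45.0/39.184) = 3.43 + (-3.4300)·0.31713 = 2.3422 g/L.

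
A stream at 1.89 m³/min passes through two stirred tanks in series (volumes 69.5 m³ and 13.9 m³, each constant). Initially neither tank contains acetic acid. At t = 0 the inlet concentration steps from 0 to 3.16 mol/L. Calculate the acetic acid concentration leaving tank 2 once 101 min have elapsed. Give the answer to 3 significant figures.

2.91 mol/L

Time constants: τᵢ = Vᵢ/Q for each well-mixed tank.
τ₁ = 69.5/1.89 = 36.772 min; τ₂ = 13.9/1.89 = 7.3545 min.
Tank 1: C₁ = C_in(1 − e^(−t/τ₁)). Tank 2 (τ₁ ≠ τ₂): C₂ = C_in[1 − (τ₁ e^(−t/τ₁) − τ₂ e^(−t/τ₂))/(τ₁ − τ₂)].
At t = 101: e^(−t/τ₁) = 0.064144, e^(−t/τ₂) = 1.0859e-06.
C₂ = 3.16·[1 − (36.772·0.064144 − 7.3545·1.0859e-06)/(29.418)] = 3.16·0.91982 = 2.9066 mol/L.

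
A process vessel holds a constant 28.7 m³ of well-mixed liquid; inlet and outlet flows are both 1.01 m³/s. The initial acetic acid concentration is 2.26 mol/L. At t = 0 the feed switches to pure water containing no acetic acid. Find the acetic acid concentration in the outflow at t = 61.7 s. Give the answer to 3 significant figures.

Transient balance on the dissolved component: V dC/dt = Q(C_in − C).
Time constant τ = V/Q = 28.7/1.01 = 28.416 s.
Solution: C(t) = C_in + (C₀ − C_in) e^(−t/τ).
C(61.7) = 0 + (2.26 − 0)·e^(−61.7/28.416) = 0 + (2.2600)·0.11403 = 0.25770 mol/L.

0.258 mol/L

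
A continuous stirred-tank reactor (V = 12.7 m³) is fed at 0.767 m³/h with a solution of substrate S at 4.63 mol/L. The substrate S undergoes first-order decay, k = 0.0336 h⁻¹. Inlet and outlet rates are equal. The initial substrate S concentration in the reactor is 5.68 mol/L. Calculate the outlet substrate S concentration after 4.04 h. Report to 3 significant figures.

4.83 mol/L

Accumulation = in − out − consumed: V dC/dt = Q C_in − Q C − k V C.
This is linear with rate a = Q/V + k = 0.093994 h⁻¹.
C_ss = Q C_in/(Q + kV) = 2.9749 mol/L; C(t) = C_ss + (C₀ − C_ss) e^(−a t).
C(4.04) = 2.9749 + (2.7051)·e^(−0.093994·4.04) = 2.9749 + (2.7051)·0.68404 = 4.8253 mol/L.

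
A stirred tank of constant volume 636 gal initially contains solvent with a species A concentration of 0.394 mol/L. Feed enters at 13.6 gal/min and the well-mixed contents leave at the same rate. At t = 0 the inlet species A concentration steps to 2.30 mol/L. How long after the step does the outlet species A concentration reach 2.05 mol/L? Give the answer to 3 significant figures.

95.0 min

Species balance: V dC/dt = Q(C_in − C) ⇒ τ = V/Q = 46.765 min.
C(t) = C_in + (C₀ − C_in) e^(−t/τ). Set C = 2.05 and solve for t:
e^(−t/τ) = (C − C_in)/(C₀ − C_in) = (2.05 − 2.30)/(0.394 − 2.30) = 0.13116
t = −τ ln(…) = 46.765 × 2.0313 = 94.993 min.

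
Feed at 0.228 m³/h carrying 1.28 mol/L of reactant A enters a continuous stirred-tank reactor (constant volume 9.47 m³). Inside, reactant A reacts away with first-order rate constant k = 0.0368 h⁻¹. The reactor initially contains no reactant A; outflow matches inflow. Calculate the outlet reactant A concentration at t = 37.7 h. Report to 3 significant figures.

V dC/dt = Q(C_in − C) − k V C.
This is linear with rate a = Q/V + k = 0.060876 h⁻¹.
C_ss = Q C_in/(Q + kV) = 0.50623 mol/L; C(t) = C_ss + (C₀ − C_ss) e^(−a t).
C(37.7) = 0.50623 + (-0.50623)·e^(−0.060876·37.7) = 0.50623 + (-0.50623)·0.10076 = 0.45522 mol/L.

0.455 mol/L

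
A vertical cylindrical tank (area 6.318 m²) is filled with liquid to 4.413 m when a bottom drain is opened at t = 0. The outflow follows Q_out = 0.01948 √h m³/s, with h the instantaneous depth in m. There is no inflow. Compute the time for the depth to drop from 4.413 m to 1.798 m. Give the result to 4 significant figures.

492.9 s

With no inflow, A dh/dt = −0.01948 √h.
Separate and integrate: 2(√h − √h₀) = −(0.01948/A) t.
t = 2A(√h₀ − √h)/0.01948 = 2·6.318·(√4.413 − √1.798)/0.01948
  = 12.6360 × (2.10071 − 1.34090) / 0.01948 = 492.868 s.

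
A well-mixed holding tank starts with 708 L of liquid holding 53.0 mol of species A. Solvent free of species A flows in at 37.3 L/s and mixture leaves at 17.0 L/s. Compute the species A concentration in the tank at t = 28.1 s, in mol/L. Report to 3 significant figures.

0.0253 mol/L

Let m(t) be the amount of species A. Volume: V(t) = V₀ + (Q_in − Q_out) t = 708 + 20.300 t; V(28.1) = 1278.4 L.
Solute balance: dm/dt = 0 − Q_out C = −Q_out m/V(t).
dm/m = −Q_out dt/(V₀ + 20.300 t); integrating gives ln(m/m₀) = −(Q_out/(Q_in−Q_out)) ln(V/V₀).
m = m₀ (V₀/V)^(Q_out/(Q_in−Q_out)) = 53.0 × (708/1278.4)^(0.83744) = 32.311 mol.
C = m/V = 32.311/1278.4 = 0.025274 mol/L.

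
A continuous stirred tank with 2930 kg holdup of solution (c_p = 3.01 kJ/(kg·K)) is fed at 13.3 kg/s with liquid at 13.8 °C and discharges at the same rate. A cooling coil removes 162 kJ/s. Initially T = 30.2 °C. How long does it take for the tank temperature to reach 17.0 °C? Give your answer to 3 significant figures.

229 s

First-law balance (no shaft work): M c_p dT/dt = ṁ c_p (T_in − T) − 162.
τ = M/ṁ = 220.30 s; T_ss = T_in − Q̇/(ṁ c_p) = 9.7533 °C.
T(t) = T_ss + (T₀ − T_ss) e^(−t/τ). Set T = 17.0:
e^(−t/τ) = (17.0 − 9.7533)/(30.2 − 9.7533) = 0.35442
t = −220.30 · ln(0.35442) = 228.51 s.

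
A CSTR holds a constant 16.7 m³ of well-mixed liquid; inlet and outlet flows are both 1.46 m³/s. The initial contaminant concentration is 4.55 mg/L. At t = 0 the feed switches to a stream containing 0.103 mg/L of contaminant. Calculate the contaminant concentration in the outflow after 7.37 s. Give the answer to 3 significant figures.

2.44 mg/L

Accumulation = in − out for the solute gives V dC/dt = Q(C_in − C).
So dC/dt = (C_in − C)/τ with τ = V/Q = 16.7/1.46 = 11.438 s.
This is linear first-order; C(t) = C_in + (C₀ − C_in) e^(−t/τ).
C(7.37) = 0.103 + (4.55 − 0.103)·e^(−7.37/11.438) = 0.103 + (4.4470)·0.52502 = 2.4378 mg/L.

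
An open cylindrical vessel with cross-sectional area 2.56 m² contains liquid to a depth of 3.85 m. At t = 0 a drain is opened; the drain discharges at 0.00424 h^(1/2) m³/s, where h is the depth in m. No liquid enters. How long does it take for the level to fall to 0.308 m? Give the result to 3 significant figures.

1700 s

Unsteady balance on liquid volume: A dh/dt = −0.00424 √h.
This is separable: 2 d(√h)/dt = −0.00424/A, so √h = √h₀ − (0.00424/(2A)) t.
t = 2A(√h₀ − √h)/0.00424 = 2·2.56·(√3.85 − √0.308)/0.00424
  = 5.1200 × (1.9621 − 0.55498) / 0.00424 = 1699.2 s.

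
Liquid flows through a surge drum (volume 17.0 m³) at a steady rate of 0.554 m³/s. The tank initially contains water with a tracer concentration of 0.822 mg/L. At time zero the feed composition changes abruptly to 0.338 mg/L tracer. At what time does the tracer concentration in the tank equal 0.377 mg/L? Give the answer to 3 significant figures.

77.3 s

Mass balance on the solute (V constant): V dC/dt = Q(C_in − C), so τ = V/Q = 30.686 s.
C(t) = C_in + (C₀ − C_in) e^(−t/τ). Set C = 0.377 and solve for t:
e^(−t/τ) = (C − C_in)/(C₀ − C_in) = (0.377 − 0.338)/(0.822 − 0.338) = 0.080579
t = −τ ln(…) = 30.686 × 2.5185 = 77.283 s.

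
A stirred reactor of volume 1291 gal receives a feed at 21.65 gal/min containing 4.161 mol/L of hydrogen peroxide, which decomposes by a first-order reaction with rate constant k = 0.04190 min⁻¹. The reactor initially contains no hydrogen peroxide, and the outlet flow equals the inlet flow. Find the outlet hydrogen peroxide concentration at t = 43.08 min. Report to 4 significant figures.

1.094 mol/L

Accumulation = in − out − consumed: V dC/dt = Q C_in − Q C − k V C.
dC/dt = (Q/V) C_in − (Q/V + k) C; effective rate a = Q/V + k = 0.0167699 + 0.04190 = 0.0586699 min⁻¹.
C_ss = Q C_in/(Q + kV) = 1.18936 mol/L; C(t) = C_ss + (C₀ − C_ss) e^(−a t).
C(43.08) = 1.18936 + (-1.18936)·e^(−0.0586699·43.08) = 1.18936 + (-1.18936)·0.0798583 = 1.09438 mol/L.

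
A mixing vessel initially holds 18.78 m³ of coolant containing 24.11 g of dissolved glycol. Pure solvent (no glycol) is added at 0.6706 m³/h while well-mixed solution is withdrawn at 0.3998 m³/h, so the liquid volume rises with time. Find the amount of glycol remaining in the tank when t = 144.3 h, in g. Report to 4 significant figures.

Total volume: dV/dt = Q_in − Q_out = 0.270800 m³/h, so V(t) = 18.78 + 0.270800 t and V(144.3) = 57.8564 m³.
No glycol enters, so dm/dt = −Q_out · (m/V).
Separate: dm/m = −Q_out dt/V(t) ⇒ ln(m/m₀) = −(Q_out/(Q_in−Q_out)) ln(V/V₀).
m = m₀ (V₀/V)^(Q_out/(Q_in−Q_out)) = 24.11 × (18.78/57.8564)^(1.47637) = 4.57891 g.

4.579 g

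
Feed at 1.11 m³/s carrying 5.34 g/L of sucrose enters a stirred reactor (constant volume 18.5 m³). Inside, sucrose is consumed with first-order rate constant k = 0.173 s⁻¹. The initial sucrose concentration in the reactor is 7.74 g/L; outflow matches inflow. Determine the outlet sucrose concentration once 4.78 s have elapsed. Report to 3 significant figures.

Species balance: V dC/dt = Q C_in − Q C − k V C.
dC/dt = (Q/V) C_in − (Q/V + k) C; effective rate a = Q/V + k = 0.060000 + 0.173 = 0.23300 s⁻¹.
C_ss = Q C_in/(Q + kV) = 1.3751 g/L; C(t) = C_ss + (C₀ − C_ss) e^(−a t).
C(4.78) = 1.3751 + (6.3649)·e^(−0.23300·4.78) = 1.3751 + (6.3649)·0.32833 = 3.4649 g/L.

3.46 g/L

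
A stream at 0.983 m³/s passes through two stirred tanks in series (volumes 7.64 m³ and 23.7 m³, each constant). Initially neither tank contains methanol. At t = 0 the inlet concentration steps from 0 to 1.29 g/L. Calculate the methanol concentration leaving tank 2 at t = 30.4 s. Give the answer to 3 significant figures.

0.763 g/L

Time constants: τᵢ = Vᵢ/Q for each well-mixed tank.
τ₁ = 7.64/0.983 = 7.7721 s; τ₂ = 23.7/0.983 = 24.110 s.
Solving the cascade with C₁(0)=C₂(0)=0 gives C₂(t) = C_in[1 − (τ₁ e^(−t/τ₁) − τ₂ e^(−t/τ₂))/(τ₁ − τ₂)].
At t = 30.4: e^(−t/τ₁) = 0.020012, e^(−t/τ₂) = 0.28340.
C₂ = 1.29·[1 − (7.7721·0.020012 − 24.110·0.28340)/(-16.338)] = 1.29·0.59130 = 0.76278 g/L.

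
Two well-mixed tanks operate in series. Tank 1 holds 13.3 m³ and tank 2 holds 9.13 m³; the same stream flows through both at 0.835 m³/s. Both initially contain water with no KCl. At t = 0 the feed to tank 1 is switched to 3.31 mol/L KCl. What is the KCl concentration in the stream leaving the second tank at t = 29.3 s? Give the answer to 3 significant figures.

2.13 mol/L

Each tank obeys Vᵢ dCᵢ/dt = Q(Cᵢ₋₁ − Cᵢ), so τᵢ = Vᵢ/Q.
τ₁ = 13.3/0.835 = 15.928 s; τ₂ = 9.13/0.835 = 10.934 s.
Tank 1: C₁ = C_in(1 − e^(−t/τ₁)). Tank 2 (τ₁ ≠ τ₂): C₂ = C_in[1 − (τ₁ e^(−t/τ₁) − τ₂ e^(−t/τ₂))/(τ₁ − τ₂)].
At t = 29.3: e^(−t/τ₁) = 0.15890, e^(−t/τ₂) = 0.068585.
C₂ = 3.31·[1 − (15.928·0.15890 − 10.934·0.068585)/(4.9940)] = 3.31·0.64338 = 2.1296 mol/L.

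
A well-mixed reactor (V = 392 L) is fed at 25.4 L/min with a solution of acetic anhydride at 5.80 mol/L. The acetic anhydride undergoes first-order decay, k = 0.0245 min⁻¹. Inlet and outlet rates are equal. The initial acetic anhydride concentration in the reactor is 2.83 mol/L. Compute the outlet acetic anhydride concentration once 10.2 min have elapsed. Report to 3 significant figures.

3.65 mol/L

V dC/dt = Q(C_in − C) − k V C.
dC/dt = (Q/V) C_in − (Q/V + k) C; effective rate a = Q/V + k = 0.064796 + 0.0245 = 0.089296 min⁻¹.
C_ss = Q C_in/(Q + kV) = 4.2087 mol/L; C(t) = C_ss + (C₀ − C_ss) e^(−a t).
C(10.2) = 4.2087 + (-1.3787)·e^(−0.089296·10.2) = 4.2087 + (-1.3787)·0.40219 = 3.6542 mol/L.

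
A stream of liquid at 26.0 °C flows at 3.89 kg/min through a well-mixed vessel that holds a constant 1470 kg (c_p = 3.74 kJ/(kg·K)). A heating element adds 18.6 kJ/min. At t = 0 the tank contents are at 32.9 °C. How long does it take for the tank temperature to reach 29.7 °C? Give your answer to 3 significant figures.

Energy balance: M c_p dT/dt = ṁ c_p (T_in − T) + 18.6.
τ = M/ṁ = 377.89 min; T_ss = T_in + Q̇/(ṁ c_p) = 27.278 °C.
T(t) = T_ss + (T₀ − T_ss) e^(−t/τ). Set T = 29.7:
e^(−t/τ) = (29.7 − 27.278)/(32.9 − 27.278) = 0.43076
t = −377.89 · ln(0.43076) = 318.26 min.

318 min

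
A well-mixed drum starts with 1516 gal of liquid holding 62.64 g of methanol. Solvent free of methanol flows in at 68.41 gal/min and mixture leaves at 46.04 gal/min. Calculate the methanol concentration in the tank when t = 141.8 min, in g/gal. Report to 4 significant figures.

Total volume: dV/dt = Q_in − Q_out = 22.3700 gal/min, so V(t) = 1516 + 22.3700 t and V(141.8) = 4688.07 gal.
Solute balance: dm/dt = 0 − Q_out C = −Q_out m/V(t).
Separate: dm/m = −Q_out dt/V(t) ⇒ ln(m/m₀) = −(Q_out/(Q_in−Q_out)) ln(V/V₀).
m = m₀ (V₀/V)^(Q_out/(Q_in−Q_out)) = 62.64 × (1516/4688.07)^(2.05811) = 6.13437 g.
C = m/V = 6.13437/4688.07 = 0.00130851 g/gal.

0.001309 g/gal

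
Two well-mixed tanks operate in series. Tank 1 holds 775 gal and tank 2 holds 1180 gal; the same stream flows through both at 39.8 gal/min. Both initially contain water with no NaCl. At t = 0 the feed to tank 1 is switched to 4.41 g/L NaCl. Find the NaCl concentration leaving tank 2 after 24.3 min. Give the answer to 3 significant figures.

Time constants: τᵢ = Vᵢ/Q for each well-mixed tank.
τ₁ = 775/39.8 = 19.472 min; τ₂ = 1180/39.8 = 29.648 min.
Solving the cascade with C₁(0)=C₂(0)=0 gives C₂(t) = C_in[1 − (τ₁ e^(−t/τ₁) − τ₂ e^(−t/τ₂))/(τ₁ − τ₂)].
At t = 24.3: e^(−t/τ₁) = 0.28710, e^(−t/τ₂) = 0.44060.
C₂ = 4.41·[1 − (19.472·0.28710 − 29.648·0.44060)/(-10.176)] = 4.41·0.26566 = 1.1715 g/L.

1.17 g/L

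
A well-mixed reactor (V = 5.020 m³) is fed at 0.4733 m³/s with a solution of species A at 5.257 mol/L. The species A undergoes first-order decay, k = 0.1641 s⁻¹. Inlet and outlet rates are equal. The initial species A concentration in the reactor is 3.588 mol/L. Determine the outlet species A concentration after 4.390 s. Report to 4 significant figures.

Species balance: V dC/dt = Q C_in − Q C − k V C.
dC/dt = (Q/V) C_in − (Q/V + k) C; effective rate a = Q/V + k = 0.0942829 + 0.1641 = 0.258383 s⁻¹.
C_ss = Q C_in/(Q + kV) = 1.91826 mol/L; C(t) = C_ss + (C₀ − C_ss) e^(−a t).
C(4.390) = 1.91826 + (1.66974)·e^(−0.258383·4.390) = 1.91826 + (1.66974)·0.321647 = 2.45533 mol/L.

2.455 mol/L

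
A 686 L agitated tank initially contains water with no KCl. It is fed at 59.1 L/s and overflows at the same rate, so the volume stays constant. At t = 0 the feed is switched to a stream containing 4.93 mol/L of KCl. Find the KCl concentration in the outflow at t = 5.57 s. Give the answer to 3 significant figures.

1.88 mol/L

Unsteady species balance (constant V, well mixed): V dC/dt = Q(C_in − C).
Rewrite as dC/dt + C/τ = C_in/τ, τ = V/Q = 11.607 s.
Solution: C(t) = C_in + (C₀ − C_in) e^(−t/τ).
C(5.57) = 4.93 + (0 − 4.93)·e^(−5.57/11.607) = 4.93 + (-4.9300)·0.61887 = 1.8790 mol/L.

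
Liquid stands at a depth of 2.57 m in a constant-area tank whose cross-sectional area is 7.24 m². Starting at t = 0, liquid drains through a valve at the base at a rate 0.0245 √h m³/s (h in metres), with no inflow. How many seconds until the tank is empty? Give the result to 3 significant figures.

With no inflow, A dh/dt = −0.0245 √h.
∫ h^(−1/2) dh = −(0.0245/A) ∫ dt, giving 2√h = 2√h₀ − (0.0245/A) t.
Tank is empty when √h = 0: t_empty = 2A√h₀/0.0245.
t_empty = 2·7.24·√2.57/0.0245 = 14.480·1.6031/0.0245 = 947.48 s.

947 s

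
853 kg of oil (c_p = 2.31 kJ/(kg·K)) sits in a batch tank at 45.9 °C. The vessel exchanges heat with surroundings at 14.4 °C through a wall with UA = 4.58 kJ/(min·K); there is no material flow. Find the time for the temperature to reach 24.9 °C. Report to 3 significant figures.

M c_p dT/dt = −UA(T − T_amb).
τ = M c_p/UA = 430.22 min; T_ss = T_amb = 14.400 °C.
T(t) = T_ss + (T₀ − T_ss)e^(−t/τ); set T = 24.9:
t = −τ ln[(T − T_ss)/(T₀ − T_ss)] = −430.22 · ln(0.33333) = 472.65 min.

473 min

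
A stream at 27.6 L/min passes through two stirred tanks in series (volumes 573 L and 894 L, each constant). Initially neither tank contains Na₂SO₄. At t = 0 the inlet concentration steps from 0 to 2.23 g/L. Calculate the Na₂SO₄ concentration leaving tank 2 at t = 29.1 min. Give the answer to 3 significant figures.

Time constants: τᵢ = Vᵢ/Q for each well-mixed tank.
τ₁ = 573/27.6 = 20.761 min; τ₂ = 894/27.6 = 32.391 min.
Solving the cascade with C₁(0)=C₂(0)=0 gives C₂(t) = C_in[1 − (τ₁ e^(−t/τ₁) − τ₂ e^(−t/τ₂))/(τ₁ − τ₂)].
At t = 29.1: e^(−t/τ₁) = 0.24618, e^(−t/τ₂) = 0.40723.
C₂ = 2.23·[1 − (20.761·0.24618 − 32.391·0.40723)/(-11.630)] = 2.23·0.30531 = 0.68084 g/L.

0.681 g/L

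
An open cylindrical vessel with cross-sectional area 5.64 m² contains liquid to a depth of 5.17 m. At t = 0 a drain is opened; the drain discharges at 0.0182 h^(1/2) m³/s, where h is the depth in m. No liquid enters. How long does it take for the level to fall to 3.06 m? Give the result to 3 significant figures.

A dh/dt = −Q_out = −0.0182 √h.
This is separable: 2 d(√h)/dt = −0.0182/A, so √h = √h₀ − (0.0182/(2A)) t.
t = 2A(√h₀ − √h)/0.0182 = 2·5.64·(√5.17 − √3.06)/0.0182
  = 11.280 × (2.2738 − 1.7493) / 0.0182 = 325.06 s.

325 s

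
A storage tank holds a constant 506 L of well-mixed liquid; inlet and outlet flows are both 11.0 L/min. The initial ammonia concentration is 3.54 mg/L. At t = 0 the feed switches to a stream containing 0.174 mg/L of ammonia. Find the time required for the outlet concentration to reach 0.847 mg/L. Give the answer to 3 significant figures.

Transient balance on the dissolved component: V dC/dt = Q(C_in − C), so τ = V/Q = 46.000 min.
C(t) = C_in + (C₀ − C_in) e^(−t/τ). Set C = 0.847 and solve for t:
e^(−t/τ) = (C − C_in)/(C₀ − C_in) = (0.847 − 0.174)/(3.54 − 0.174) = 0.19994
t = −τ ln(…) = 46.000 × 1.6097 = 74.048 min.

74.0 min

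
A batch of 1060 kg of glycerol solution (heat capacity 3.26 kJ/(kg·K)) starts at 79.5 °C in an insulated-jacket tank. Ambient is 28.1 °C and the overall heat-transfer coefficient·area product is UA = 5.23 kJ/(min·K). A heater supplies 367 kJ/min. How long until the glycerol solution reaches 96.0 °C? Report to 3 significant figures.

1400 min

M c_p dT/dt = −UA(T − T_amb) + Q̇.
τ = M c_p/UA = 660.73 min; T_ss = T_amb + Q̇/UA = 28.1 + 367/5.23 = 98.272 °C.
T(t) = T_ss + (T₀ − T_ss)e^(−t/τ); set T = 96.0:
t = −τ ln[(T − T_ss)/(T₀ − T_ss)] = −660.73 · ln(0.12104) = 1395.2 min.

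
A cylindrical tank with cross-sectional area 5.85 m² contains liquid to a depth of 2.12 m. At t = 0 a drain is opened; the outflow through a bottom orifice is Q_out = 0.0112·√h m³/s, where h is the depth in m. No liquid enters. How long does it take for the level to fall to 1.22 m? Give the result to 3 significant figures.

367 s

With no inflow, A dh/dt = −0.0112 √h.
Separate and integrate: 2(√h − √h₀) = −(0.0112/A) t.
t = 2A(√h₀ − √h)/0.0112 = 2·5.85·(√2.12 − √1.22)/0.0112
  = 11.700 × (1.4560 − 1.1045) / 0.0112 = 367.18 s.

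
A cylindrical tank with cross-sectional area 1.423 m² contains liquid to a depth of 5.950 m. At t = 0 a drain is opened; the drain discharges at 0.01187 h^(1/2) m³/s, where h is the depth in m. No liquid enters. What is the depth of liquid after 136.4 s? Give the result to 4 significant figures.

3.498 m

With no inflow, A dh/dt = −0.01187 √h.
∫ h^(−1/2) dh = −(0.01187/A) ∫ dt, giving 2√h = 2√h₀ − (0.01187/A) t.
√h = √5.950 − 0.01187·136.4/(2·1.423) = 2.43926 − 0.568892 = 1.87037.
h = 1.87037² = 3.49828 m.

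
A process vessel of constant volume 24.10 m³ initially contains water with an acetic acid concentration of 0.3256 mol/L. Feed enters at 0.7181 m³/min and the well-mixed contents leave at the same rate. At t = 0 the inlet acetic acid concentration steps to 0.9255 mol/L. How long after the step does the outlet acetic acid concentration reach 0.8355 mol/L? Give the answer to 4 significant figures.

Unsteady species balance (constant V, well mixed): V dC/dt = Q(C_in − C), so τ = V/Q = 33.5608 min.
C(t) = C_in + (C₀ − C_in) e^(−t/τ). Set C = 0.8355 and solve for t:
e^(−t/τ) = (C − C_in)/(C₀ − C_in) = (0.8355 − 0.9255)/(0.3256 − 0.9255) = 0.150025
t = −τ ln(…) = 33.5608 × 1.89695 = 63.6632 min.

63.66 min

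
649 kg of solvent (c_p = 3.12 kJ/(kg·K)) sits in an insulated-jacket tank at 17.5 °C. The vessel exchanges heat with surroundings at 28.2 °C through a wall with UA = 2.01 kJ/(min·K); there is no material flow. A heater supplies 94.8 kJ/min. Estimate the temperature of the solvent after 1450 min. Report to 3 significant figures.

61.6 °C

M c_p dT/dt = −UA(T − T_amb) + Q̇.
dT/dt = (T_ss − T)/τ with T_ss = T_amb + Q̇/UA = 28.2 + 94.8/2.01 = 75.364 °C, τ = M c_p/UA = 649·3.12/2.01 = 1007.4 min.
Solution: T(t) = T_ss + (T₀ − T_ss) e^(−t/τ).
T(1450) = 75.364 + (-57.864)·0.23708 = 61.646 °C.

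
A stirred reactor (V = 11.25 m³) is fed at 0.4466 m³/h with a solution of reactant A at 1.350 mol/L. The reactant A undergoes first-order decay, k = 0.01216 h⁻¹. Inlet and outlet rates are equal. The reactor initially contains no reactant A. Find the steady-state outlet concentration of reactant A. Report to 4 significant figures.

Accumulation = in − out − consumed: V dC/dt = Q C_in − Q C − k V C.
At steady state: 0 = Q C_in − (Q + kV) C_ss, so C_ss = Q C_in/(Q + kV).
C_ss = 0.4466·1.350/(0.4466 + 0.01216·11.25) = 0.602910/0.583400 = 1.03344 mol/L.

1.033 mol/L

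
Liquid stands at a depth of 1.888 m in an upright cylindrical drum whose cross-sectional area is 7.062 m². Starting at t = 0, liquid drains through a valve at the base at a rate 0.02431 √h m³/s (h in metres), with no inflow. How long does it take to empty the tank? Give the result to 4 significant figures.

798.3 s

A dh/dt = −Q_out = −0.02431 √h.
This is separable: 2 d(√h)/dt = −0.02431/A, so √h = √h₀ − (0.02431/(2A)) t.
Tank is empty when √h = 0: t_empty = 2A√h₀/0.02431.
t_empty = 2·7.062·√1.888/0.02431 = 14.1240·1.37405/0.02431 = 798.314 s.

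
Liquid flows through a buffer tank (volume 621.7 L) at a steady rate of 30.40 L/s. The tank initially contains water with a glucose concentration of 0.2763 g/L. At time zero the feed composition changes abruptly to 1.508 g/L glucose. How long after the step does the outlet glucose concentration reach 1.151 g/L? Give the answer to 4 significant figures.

Species balance: V dC/dt = Q(C_in − C) ⇒ τ = V/Q = 20.4507 s.
C(t) = C_in + (C₀ − C_in) e^(−t/τ). Set C = 1.151 and solve for t:
e^(−t/τ) = (C − C_in)/(C₀ − C_in) = (1.151 − 1.508)/(0.2763 − 1.508) = 0.289843
t = −τ ln(…) = 20.4507 × 1.23841 = 25.3264 s.

25.33 s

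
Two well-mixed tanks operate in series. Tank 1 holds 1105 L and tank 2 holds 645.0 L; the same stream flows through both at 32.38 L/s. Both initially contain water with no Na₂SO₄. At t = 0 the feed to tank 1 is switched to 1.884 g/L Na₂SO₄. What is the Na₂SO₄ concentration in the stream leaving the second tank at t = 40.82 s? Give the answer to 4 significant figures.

0.8560 g/L

Each tank obeys Vᵢ dCᵢ/dt = Q(Cᵢ₋₁ − Cᵢ), so τᵢ = Vᵢ/Q.
τ₁ = 1105/32.38 = 34.1260 s; τ₂ = 645.0/32.38 = 19.9197 s.
Tank 1: C₁ = C_in(1 − e^(−t/τ₁)). Tank 2 (τ₁ ≠ τ₂): C₂ = C_in[1 − (τ₁ e^(−t/τ₁) − τ₂ e^(−t/τ₂))/(τ₁ − τ₂)].
At t = 40.82: e^(−t/τ₁) = 0.302354, e^(−t/τ₂) = 0.128834.
C₂ = 1.884·[1 − (34.1260·0.302354 − 19.9197·0.128834)/(14.2063)] = 1.884·0.454340 = 0.855977 g/L.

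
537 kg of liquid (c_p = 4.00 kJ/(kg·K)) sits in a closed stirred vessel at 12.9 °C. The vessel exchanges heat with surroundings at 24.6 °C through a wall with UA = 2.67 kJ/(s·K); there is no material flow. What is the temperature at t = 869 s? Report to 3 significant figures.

Unsteady energy balance on the tank contents: M c_p dT/dt = −UA(T − T_amb).
dT/dt = (T_ss − T)/τ with T_ss = T_amb = 24.600 °C, τ = M c_p/UA = 537·4.00/2.67 = 804.49 s.
T approaches T_ss exponentially: T(t) = T_ss + (T₀ − T_ss) e^(−t/τ).
T(869) = 24.600 + (-11.700)·0.33953 = 20.627 °C.

20.6 °C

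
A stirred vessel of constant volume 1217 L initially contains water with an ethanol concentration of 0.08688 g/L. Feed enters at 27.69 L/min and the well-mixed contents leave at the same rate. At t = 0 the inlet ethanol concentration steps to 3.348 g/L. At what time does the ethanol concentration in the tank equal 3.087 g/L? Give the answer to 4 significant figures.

111.0 min

Mass balance on the solute (V constant): V dC/dt = Q(C_in − C), so τ = V/Q = 43.9509 min.
C(t) = C_in + (C₀ − C_in) e^(−t/τ). Set C = 3.087 and solve for t:
e^(−t/τ) = (C − C_in)/(C₀ − C_in) = (3.087 − 3.348)/(0.08688 − 3.348) = 0.0800339
t = −τ ln(…) = 43.9509 × 2.52531 = 110.989 min.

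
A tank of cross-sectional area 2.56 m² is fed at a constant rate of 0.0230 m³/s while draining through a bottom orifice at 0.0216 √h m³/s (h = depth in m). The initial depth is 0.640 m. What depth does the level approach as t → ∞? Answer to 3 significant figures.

Level balance: A dh/dt = 0.0230 − 0.0216 √h. Setting dh/dt = 0:
Q_in = 0.0216 √h_ss ⇒ √h_ss = 0.0230/0.0216 = 1.0648.
h_ss = 1.0648² = 1.1338 m. (Since h₀ = 0.640 m < h_ss, the level will rise toward this value.)

1.13 m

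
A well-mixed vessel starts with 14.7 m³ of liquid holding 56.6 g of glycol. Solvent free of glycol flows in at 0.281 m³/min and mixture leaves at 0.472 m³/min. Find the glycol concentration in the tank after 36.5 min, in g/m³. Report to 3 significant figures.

1.50 g/m³

Total volume: dV/dt = Q_in − Q_out = -0.19100 m³/min, so V(t) = 14.7 − 0.19100 t and V(36.5) = 7.7285 m³.
Species balance (pure solvent in): dm/dt = −Q_out · m/V(t).
dm/m = −Q_out dt/(V₀ − 0.19100 t); integrating gives ln(m/m₀) = −(Q_out/(Q_in−Q_out)) ln(V/V₀).
m = m₀ (V₀/V)^(Q_out/(Q_in−Q_out)) = 56.6 × (14.7/7.7285)^(-2.4712) = 11.556 g.
C = m/V = 11.556/7.7285 = 1.4952 g/m³.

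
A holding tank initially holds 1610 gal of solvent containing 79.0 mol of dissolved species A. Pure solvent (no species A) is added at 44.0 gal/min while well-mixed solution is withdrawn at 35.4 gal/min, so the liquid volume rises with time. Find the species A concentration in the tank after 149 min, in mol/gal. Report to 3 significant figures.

Let m(t) be the amount of species A. Volume: V(t) = V₀ + (Q_in − Q_out) t = 1610 + 8.6000 t; V(149) = 2891.4 gal.
Species balance (pure solvent in): dm/dt = −Q_out · m/V(t).
Separate: dm/m = −Q_out dt/V(t) ⇒ ln(m/m₀) = −(Q_out/(Q_in−Q_out)) ln(V/V₀).
m = m₀ (V₀/V)^(Q_out/(Q_in−Q_out)) = 79.0 × (1610/2891.4)^(4.1163) = 7.0946 mol.
C = m/V = 7.0946/2891.4 = 0.0024537 mol/gal.

0.00245 mol/gal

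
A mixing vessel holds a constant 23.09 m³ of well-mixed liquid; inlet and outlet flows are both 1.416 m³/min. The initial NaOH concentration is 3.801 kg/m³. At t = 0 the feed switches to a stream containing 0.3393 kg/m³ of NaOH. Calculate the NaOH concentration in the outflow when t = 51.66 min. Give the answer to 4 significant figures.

Transient balance on the dissolved component: V dC/dt = Q(C_in − C).
So dC/dt = (C_in − C)/τ with τ = V/Q = 23.09/1.416 = 16.3065 min.
Integrating: C(t) = C_in + (C₀ − C_in) e^(−t/τ).
C(51.66) = 0.3393 + (3.801 − 0.3393)·e^(−51.66/16.3065) = 0.3393 + (3.46170)·0.0420851 = 0.484986 kg/m³.

0.4850 kg/m³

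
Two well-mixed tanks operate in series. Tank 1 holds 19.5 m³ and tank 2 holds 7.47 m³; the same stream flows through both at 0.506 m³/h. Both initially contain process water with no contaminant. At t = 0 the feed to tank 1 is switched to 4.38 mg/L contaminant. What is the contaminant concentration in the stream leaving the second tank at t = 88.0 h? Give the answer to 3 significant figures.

Each tank obeys Vᵢ dCᵢ/dt = Q(Cᵢ₋₁ − Cᵢ), so τᵢ = Vᵢ/Q.
τ₁ = 19.5/0.506 = 38.538 h; τ₂ = 7.47/0.506 = 14.763 h.
Solving the cascade with C₁(0)=C₂(0)=0 gives C₂(t) = C_in[1 − (τ₁ e^(−t/τ₁) − τ₂ e^(−t/τ₂))/(τ₁ − τ₂)].
At t = 88.0: e^(−t/τ₁) = 0.10193, e^(−t/τ₂) = 0.0025776.
C₂ = 4.38·[1 − (38.538·0.10193 − 14.763·0.0025776)/(23.775)] = 4.38·0.83638 = 3.6633 mg/L.

3.66 mg/L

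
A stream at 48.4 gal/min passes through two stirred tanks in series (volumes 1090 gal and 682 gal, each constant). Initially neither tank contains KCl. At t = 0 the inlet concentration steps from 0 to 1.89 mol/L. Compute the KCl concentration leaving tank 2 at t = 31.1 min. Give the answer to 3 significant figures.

Each tank obeys Vᵢ dCᵢ/dt = Q(Cᵢ₋₁ − Cᵢ), so τᵢ = Vᵢ/Q.
τ₁ = 1090/48.4 = 22.521 min; τ₂ = 682/48.4 = 14.091 min.
Solving the cascade with C₁(0)=C₂(0)=0 gives C₂(t) = C_in[1 − (τ₁ e^(−t/τ₁) − τ₂ e^(−t/τ₂))/(τ₁ − τ₂)].
At t = 31.1: e^(−t/τ₁) = 0.25134, e^(−t/τ₂) = 0.11002.
C₂ = 1.89·[1 − (22.521·0.25134 − 14.091·0.11002)/(8.4298)] = 1.89·0.51244 = 0.96851 mol/L.

0.969 mol/L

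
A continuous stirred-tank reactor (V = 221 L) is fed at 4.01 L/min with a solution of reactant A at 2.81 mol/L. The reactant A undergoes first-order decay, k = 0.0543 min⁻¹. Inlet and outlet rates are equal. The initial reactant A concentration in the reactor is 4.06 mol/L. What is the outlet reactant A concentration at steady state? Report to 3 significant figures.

0.704 mol/L

Species balance: V dC/dt = Q C_in − Q C − k V C.
At steady state: 0 = Q C_in − (Q + kV) C_ss, so C_ss = Q C_in/(Q + kV).
C_ss = 4.01·2.81/(4.01 + 0.0543·221) = 11.268/16.010 = 0.70380 mol/L.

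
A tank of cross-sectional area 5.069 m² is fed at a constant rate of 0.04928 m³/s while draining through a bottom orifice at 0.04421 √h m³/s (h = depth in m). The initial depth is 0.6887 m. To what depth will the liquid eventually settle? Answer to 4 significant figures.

Level balance: A dh/dt = 0.04928 − 0.04421 √h. Setting dh/dt = 0:
Q_in = 0.04421 √h_ss ⇒ √h_ss = 0.04928/0.04421 = 1.11468.
h_ss = 1.11468² = 1.24251 m. (Since h₀ = 0.6887 m < h_ss, the level will rise toward this value.)

1.243 m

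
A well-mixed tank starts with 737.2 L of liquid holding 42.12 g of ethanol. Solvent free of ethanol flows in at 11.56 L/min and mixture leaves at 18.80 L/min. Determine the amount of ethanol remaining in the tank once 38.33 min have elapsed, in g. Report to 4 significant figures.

12.36 g

Total volume: dV/dt = Q_in − Q_out = -7.24000 L/min, so V(t) = 737.2 − 7.24000 t and V(38.33) = 459.691 L.
Solute balance: dm/dt = 0 − Q_out C = −Q_out m/V(t).
Separate: dm/m = −Q_out dt/V(t) ⇒ ln(m/m₀) = −(Q_out/(Q_in−Q_out)) ln(V/V₀).
m = m₀ (V₀/V)^(Q_out/(Q_in−Q_out)) = 42.12 × (737.2/459.691)^(-2.59669) = 12.3554 g.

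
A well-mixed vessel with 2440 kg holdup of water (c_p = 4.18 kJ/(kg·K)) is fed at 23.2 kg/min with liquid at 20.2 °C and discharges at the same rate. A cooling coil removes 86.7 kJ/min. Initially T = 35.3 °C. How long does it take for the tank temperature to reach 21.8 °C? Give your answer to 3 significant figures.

First-law balance (no shaft work): M c_p dT/dt = ṁ c_p (T_in − T) − 86.7.
τ = M/ṁ = 105.17 min; T_ss = T_in − Q̇/(ṁ c_p) = 19.306 °C.
T(t) = T_ss + (T₀ − T_ss) e^(−t/τ). Set T = 21.8:
e^(−t/τ) = (21.8 − 19.306)/(35.3 − 19.306) = 0.15594
t = −105.17 · ln(0.15594) = 195.44 min.

195 min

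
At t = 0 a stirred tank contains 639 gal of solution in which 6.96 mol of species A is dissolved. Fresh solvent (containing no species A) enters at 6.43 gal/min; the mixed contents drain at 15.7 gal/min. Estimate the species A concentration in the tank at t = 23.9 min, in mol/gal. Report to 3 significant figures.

0.00811 mol/gal

Total volume: dV/dt = Q_in − Q_out = -9.2700 gal/min, so V(t) = 639 − 9.2700 t and V(23.9) = 417.45 gal.
Solute balance: dm/dt = 0 − Q_out C = −Q_out m/V(t).
Separate: dm/m = −Q_out dt/V(t) ⇒ ln(m/m₀) = −(Q_out/(Q_in−Q_out)) ln(V/V₀).
m = m₀ (V₀/V)^(Q_out/(Q_in−Q_out)) = 6.96 × (639/417.45)^(-1.6936) = 3.3842 mol.
C = m/V = 3.3842/417.45 = 0.0081069 mol/gal.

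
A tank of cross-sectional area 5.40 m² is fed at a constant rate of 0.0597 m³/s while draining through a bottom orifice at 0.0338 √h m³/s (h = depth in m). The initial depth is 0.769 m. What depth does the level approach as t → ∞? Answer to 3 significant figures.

3.12 m

Volume balance on the tank: A dh/dt = Q_in − 0.0338 √h. At steady state dh/dt = 0:
Q_in = 0.0338 √h_ss ⇒ √h_ss = 0.0597/0.0338 = 1.7663.
h_ss = 1.7663² = 3.1197 m. (Since h₀ = 0.769 m < h_ss, the level will rise toward this value.)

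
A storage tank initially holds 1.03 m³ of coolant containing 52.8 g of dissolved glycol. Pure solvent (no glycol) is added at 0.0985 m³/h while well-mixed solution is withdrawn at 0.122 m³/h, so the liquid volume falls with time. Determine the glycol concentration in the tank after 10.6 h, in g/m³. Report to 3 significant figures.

16.1 g/m³

Total volume: dV/dt = Q_in − Q_out = -0.023500 m³/h, so V(t) = 1.03 − 0.023500 t and V(10.6) = 0.78090 m³.
Solute balance: dm/dt = 0 − Q_out C = −Q_out m/V(t).
dm/m = −Q_out dt/(V₀ − 0.023500 t); integrating gives ln(m/m₀) = −(Q_out/(Q_in−Q_out)) ln(V/V₀).
m = m₀ (V₀/V)^(Q_out/(Q_in−Q_out)) = 52.8 × (1.03/0.78090)^(-5.1915) = 12.543 g.
C = m/V = 12.543/0.78090 = 16.062 g/m³.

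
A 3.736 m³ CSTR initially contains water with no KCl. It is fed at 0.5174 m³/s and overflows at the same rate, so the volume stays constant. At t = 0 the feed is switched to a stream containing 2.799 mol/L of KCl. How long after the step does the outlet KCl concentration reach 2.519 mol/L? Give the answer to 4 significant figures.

16.62 s

Unsteady species balance (constant V, well mixed): V dC/dt = Q(C_in − C), so τ = V/Q = 7.22072 s.
C(t) = C_in + (C₀ − C_in) e^(−t/τ). Set C = 2.519 and solve for t:
e^(−t/τ) = (C − C_in)/(C₀ − C_in) = (2.519 − 2.799)/(0 − 2.799) = 0.100036
t = −τ ln(…) = 7.22072 × 2.30223 = 16.6237 s.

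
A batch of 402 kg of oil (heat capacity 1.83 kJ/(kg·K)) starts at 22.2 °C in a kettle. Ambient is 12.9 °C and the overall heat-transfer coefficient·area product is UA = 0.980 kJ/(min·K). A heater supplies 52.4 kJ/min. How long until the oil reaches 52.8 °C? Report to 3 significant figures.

886 min

Lumped-capacitance energy balance: M c_p dT/dt = UA(T_amb − T) + Q̇.
τ = M c_p/UA = 750.67 min; T_ss = T_amb + Q̇/UA = 12.9 + 52.4/0.980 = 66.369 °C.
T(t) = T_ss + (T₀ − T_ss)e^(−t/τ); set T = 52.8:
t = −τ ln[(T − T_ss)/(T₀ − T_ss)] = −750.67 · ln(0.30721) = 885.96 min.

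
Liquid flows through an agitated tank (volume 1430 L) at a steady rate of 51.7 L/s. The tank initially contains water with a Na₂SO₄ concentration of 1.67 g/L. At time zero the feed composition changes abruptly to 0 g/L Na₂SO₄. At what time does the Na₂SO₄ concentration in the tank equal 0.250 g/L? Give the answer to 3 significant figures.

Species balance: V dC/dt = Q(C_in − C) ⇒ τ = V/Q = 27.660 s.
C(t) = C_in + (C₀ − C_in) e^(−t/τ). Set C = 0.250 and solve for t:
e^(−t/τ) = (C − C_in)/(C₀ − C_in) = (0.250 − 0)/(1.67 − 0) = 0.14970
t = −τ ln(…) = 27.660 × 1.8991 = 52.529 s.

52.5 s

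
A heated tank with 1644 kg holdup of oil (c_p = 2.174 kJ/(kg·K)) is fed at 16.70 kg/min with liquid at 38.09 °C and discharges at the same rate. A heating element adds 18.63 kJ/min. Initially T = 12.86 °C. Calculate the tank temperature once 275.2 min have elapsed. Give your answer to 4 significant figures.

M c_p dT/dt = ṁ c_p (T_in − T) + Q̇.
τ = M/ṁ = 98.4431 min; T_ss = T_in + Q̇/(ṁ c_p) = 38.09 + 18.63/(16.70·2.174) = 38.6031 °C.
This is linear first-order; T(t) = T_ss + (T₀ − T_ss) e^(−t/τ).
T(275.2) = 38.6031 + (-25.7431)·e^(−275.2/98.4431) = 38.6031 + (-25.7431)·0.0610829 = 37.0307 °C.

37.03 °C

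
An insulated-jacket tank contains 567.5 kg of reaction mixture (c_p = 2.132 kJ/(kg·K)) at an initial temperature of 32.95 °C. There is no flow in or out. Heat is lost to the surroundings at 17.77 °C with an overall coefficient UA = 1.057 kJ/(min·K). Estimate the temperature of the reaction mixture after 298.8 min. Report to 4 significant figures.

29.46 °C

Unsteady energy balance on the tank contents: M c_p dT/dt = −UA(T − T_amb).
dT/dt = (T_ss − T)/τ with T_ss = T_amb = 17.7700 °C, τ = M c_p/UA = 567.5·2.132/1.057 = 1144.66 min.
T approaches T_ss exponentially: T(t) = T_ss + (T₀ − T_ss) e^(−t/τ).
T(298.8) = 17.7700 + (15.1800)·0.770252 = 29.4624 °C.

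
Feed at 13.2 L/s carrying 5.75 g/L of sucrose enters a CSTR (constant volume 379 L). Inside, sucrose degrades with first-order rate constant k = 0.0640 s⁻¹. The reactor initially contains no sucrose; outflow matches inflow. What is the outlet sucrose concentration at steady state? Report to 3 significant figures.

2.03 g/L

V dC/dt = Q(C_in − C) − k V C.
Steady state (dC/dt = 0): C_ss = Q C_in/(Q + kV) = C_in/(1 + kV/Q).
C_ss = 13.2·5.75/(13.2 + 0.0640·379) = 75.900/37.456 = 2.0264 g/L.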